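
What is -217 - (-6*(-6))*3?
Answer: -325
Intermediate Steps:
-217 - (-6*(-6))*3 = -217 - 36*3 = -217 - 1*108 = -217 - 108 = -325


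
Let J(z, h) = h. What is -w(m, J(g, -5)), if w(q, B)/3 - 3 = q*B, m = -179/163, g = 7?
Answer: -4152/163 ≈ -25.472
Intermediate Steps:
m = -179/163 (m = -179*1/163 = -179/163 ≈ -1.0982)
w(q, B) = 9 + 3*B*q (w(q, B) = 9 + 3*(q*B) = 9 + 3*(B*q) = 9 + 3*B*q)
-w(m, J(g, -5)) = -(9 + 3*(-5)*(-179/163)) = -(9 + 2685/163) = -1*4152/163 = -4152/163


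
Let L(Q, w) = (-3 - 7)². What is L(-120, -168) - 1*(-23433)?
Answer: 23533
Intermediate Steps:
L(Q, w) = 100 (L(Q, w) = (-10)² = 100)
L(-120, -168) - 1*(-23433) = 100 - 1*(-23433) = 100 + 23433 = 23533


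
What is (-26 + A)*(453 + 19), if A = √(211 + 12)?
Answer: -12272 + 472*√223 ≈ -5223.5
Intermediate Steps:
A = √223 ≈ 14.933
(-26 + A)*(453 + 19) = (-26 + √223)*(453 + 19) = (-26 + √223)*472 = -12272 + 472*√223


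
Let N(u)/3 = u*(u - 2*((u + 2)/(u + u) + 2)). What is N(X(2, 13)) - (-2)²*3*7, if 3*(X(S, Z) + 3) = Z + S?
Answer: -108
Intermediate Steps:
X(S, Z) = -3 + S/3 + Z/3 (X(S, Z) = -3 + (Z + S)/3 = -3 + (S + Z)/3 = -3 + (S/3 + Z/3) = -3 + S/3 + Z/3)
N(u) = 3*u*(-4 + u - (2 + u)/u) (N(u) = 3*(u*(u - 2*((u + 2)/(u + u) + 2))) = 3*(u*(u - 2*((2 + u)/((2*u)) + 2))) = 3*(u*(u - 2*((2 + u)*(1/(2*u)) + 2))) = 3*(u*(u - 2*((2 + u)/(2*u) + 2))) = 3*(u*(u - 2*(2 + (2 + u)/(2*u)))) = 3*(u*(u + (-4 - (2 + u)/u))) = 3*(u*(-4 + u - (2 + u)/u)) = 3*u*(-4 + u - (2 + u)/u))
N(X(2, 13)) - (-2)²*3*7 = (-6 - 15*(-3 + (⅓)*2 + (⅓)*13) + 3*(-3 + (⅓)*2 + (⅓)*13)²) - (-2)²*3*7 = (-6 - 15*(-3 + ⅔ + 13/3) + 3*(-3 + ⅔ + 13/3)²) - 4*3*7 = (-6 - 15*2 + 3*2²) - 12*7 = (-6 - 30 + 3*4) - 1*84 = (-6 - 30 + 12) - 84 = -24 - 84 = -108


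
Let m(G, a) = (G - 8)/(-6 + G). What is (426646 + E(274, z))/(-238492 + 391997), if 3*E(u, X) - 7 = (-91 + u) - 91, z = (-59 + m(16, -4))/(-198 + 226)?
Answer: 38789/13955 ≈ 2.7796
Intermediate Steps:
m(G, a) = (-8 + G)/(-6 + G)
z = -291/140 (z = (-59 + (-8 + 16)/(-6 + 16))/(-198 + 226) = (-59 + 8/10)/28 = (-59 + (⅒)*8)*(1/28) = (-59 + ⅘)*(1/28) = -291/5*1/28 = -291/140 ≈ -2.0786)
E(u, X) = -175/3 + u/3 (E(u, X) = 7/3 + ((-91 + u) - 91)/3 = 7/3 + (-182 + u)/3 = 7/3 + (-182/3 + u/3) = -175/3 + u/3)
(426646 + E(274, z))/(-238492 + 391997) = (426646 + (-175/3 + (⅓)*274))/(-238492 + 391997) = (426646 + (-175/3 + 274/3))/153505 = (426646 + 33)*(1/153505) = 426679*(1/153505) = 38789/13955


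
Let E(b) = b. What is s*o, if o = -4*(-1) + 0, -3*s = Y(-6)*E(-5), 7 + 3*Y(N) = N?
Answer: -260/9 ≈ -28.889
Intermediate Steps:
Y(N) = -7/3 + N/3
s = -65/9 (s = -(-7/3 + (⅓)*(-6))*(-5)/3 = -(-7/3 - 2)*(-5)/3 = -(-13)*(-5)/9 = -⅓*65/3 = -65/9 ≈ -7.2222)
o = 4 (o = 4 + 0 = 4)
s*o = -65/9*4 = -260/9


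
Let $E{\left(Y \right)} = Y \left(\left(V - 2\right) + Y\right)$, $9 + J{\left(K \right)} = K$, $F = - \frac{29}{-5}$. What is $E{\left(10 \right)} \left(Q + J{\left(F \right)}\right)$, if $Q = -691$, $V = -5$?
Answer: $-20826$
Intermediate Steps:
$F = \frac{29}{5}$ ($F = \left(-29\right) \left(- \frac{1}{5}\right) = \frac{29}{5} \approx 5.8$)
$J{\left(K \right)} = -9 + K$
$E{\left(Y \right)} = Y \left(-7 + Y\right)$ ($E{\left(Y \right)} = Y \left(\left(-5 - 2\right) + Y\right) = Y \left(-7 + Y\right)$)
$E{\left(10 \right)} \left(Q + J{\left(F \right)}\right) = 10 \left(-7 + 10\right) \left(-691 + \left(-9 + \frac{29}{5}\right)\right) = 10 \cdot 3 \left(-691 - \frac{16}{5}\right) = 30 \left(- \frac{3471}{5}\right) = -20826$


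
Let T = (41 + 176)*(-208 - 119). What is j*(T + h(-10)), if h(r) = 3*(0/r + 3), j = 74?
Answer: -5250300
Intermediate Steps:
T = -70959 (T = 217*(-327) = -70959)
h(r) = 9 (h(r) = 3*(0 + 3) = 3*3 = 9)
j*(T + h(-10)) = 74*(-70959 + 9) = 74*(-70950) = -5250300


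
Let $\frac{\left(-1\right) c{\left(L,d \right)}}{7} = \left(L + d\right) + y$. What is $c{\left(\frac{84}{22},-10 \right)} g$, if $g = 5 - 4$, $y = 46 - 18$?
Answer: $- \frac{1680}{11} \approx -152.73$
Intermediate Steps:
$y = 28$ ($y = 46 - 18 = 28$)
$g = 1$
$c{\left(L,d \right)} = -196 - 7 L - 7 d$ ($c{\left(L,d \right)} = - 7 \left(\left(L + d\right) + 28\right) = - 7 \left(28 + L + d\right) = -196 - 7 L - 7 d$)
$c{\left(\frac{84}{22},-10 \right)} g = \left(-196 - 7 \cdot \frac{84}{22} - -70\right) 1 = \left(-196 - 7 \cdot 84 \cdot \frac{1}{22} + 70\right) 1 = \left(-196 - \frac{294}{11} + 70\right) 1 = \left(- \frac{1680}{11}\right) 1 = - \frac{1680}{11}$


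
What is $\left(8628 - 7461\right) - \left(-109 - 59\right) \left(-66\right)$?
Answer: $-9921$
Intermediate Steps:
$\left(8628 - 7461\right) - \left(-109 - 59\right) \left(-66\right) = \left(8628 - 7461\right) - \left(-168\right) \left(-66\right) = 1167 - 11088 = -9921$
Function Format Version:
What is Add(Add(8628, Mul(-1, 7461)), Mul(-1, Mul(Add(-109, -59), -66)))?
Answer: -9921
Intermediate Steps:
Add(Add(8628, Mul(-1, 7461)), Mul(-1, Mul(Add(-109, -59), -66))) = Add(Add(8628, -7461), Mul(-1, Mul(-168, -66))) = Add(1167, Mul(-1, 11088)) = Add(1167, -11088) = -9921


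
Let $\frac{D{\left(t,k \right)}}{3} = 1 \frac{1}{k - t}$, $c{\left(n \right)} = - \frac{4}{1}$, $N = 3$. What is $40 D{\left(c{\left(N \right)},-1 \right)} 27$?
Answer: $1080$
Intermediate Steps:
$c{\left(n \right)} = -4$ ($c{\left(n \right)} = \left(-4\right) 1 = -4$)
$D{\left(t,k \right)} = \frac{3}{k - t}$ ($D{\left(t,k \right)} = 3 \cdot 1 \frac{1}{k - t} = \frac{3}{k - t}$)
$40 D{\left(c{\left(N \right)},-1 \right)} 27 = 40 \frac{3}{-1 - -4} \cdot 27 = 40 \frac{3}{-1 + 4} \cdot 27 = 40 \cdot \frac{3}{3} \cdot 27 = 40 \cdot 3 \cdot \frac{1}{3} \cdot 27 = 40 \cdot 1 \cdot 27 = 40 \cdot 27 = 1080$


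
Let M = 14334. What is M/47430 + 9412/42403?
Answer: 175702627/335195715 ≈ 0.52418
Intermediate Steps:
M/47430 + 9412/42403 = 14334/47430 + 9412/42403 = 14334*(1/47430) + 9412*(1/42403) = 2389/7905 + 9412/42403 = 175702627/335195715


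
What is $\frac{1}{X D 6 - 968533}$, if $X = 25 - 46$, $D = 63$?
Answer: $- \frac{1}{976471} \approx -1.0241 \cdot 10^{-6}$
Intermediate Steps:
$X = -21$ ($X = 25 - 46 = -21$)
$\frac{1}{X D 6 - 968533} = \frac{1}{\left(-21\right) 63 \cdot 6 - 968533} = \frac{1}{\left(-1323\right) 6 - 968533} = \frac{1}{-7938 - 968533} = \frac{1}{-976471} = - \frac{1}{976471}$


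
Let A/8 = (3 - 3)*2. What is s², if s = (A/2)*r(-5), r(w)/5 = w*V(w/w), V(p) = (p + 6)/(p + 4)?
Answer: 0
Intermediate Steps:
A = 0 (A = 8*((3 - 3)*2) = 8*(0*2) = 8*0 = 0)
V(p) = (6 + p)/(4 + p)
r(w) = 7*w (r(w) = 5*(w*((6 + w/w)/(4 + w/w))) = 5*(w*((6 + 1)/(4 + 1))) = 5*(w*(7/5)) = 5*(7*w/5) = 7*w)
s = 0 (s = (0/2)*(7*(-5)) = (0*(½))*(-35) = 0*(-35) = 0)
s² = 0² = 0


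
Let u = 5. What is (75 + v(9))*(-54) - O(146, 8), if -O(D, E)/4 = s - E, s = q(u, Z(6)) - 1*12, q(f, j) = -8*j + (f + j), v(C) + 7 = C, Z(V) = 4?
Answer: -4330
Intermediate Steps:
v(C) = -7 + C
q(f, j) = f - 7*j
s = -35 (s = (5 - 7*4) - 1*12 = (5 - 28) - 12 = -23 - 12 = -35)
O(D, E) = 140 + 4*E (O(D, E) = -4*(-35 - E) = 140 + 4*E)
(75 + v(9))*(-54) - O(146, 8) = (75 + (-7 + 9))*(-54) - (140 + 4*8) = (75 + 2)*(-54) - (140 + 32) = 77*(-54) - 1*172 = -4158 - 172 = -4330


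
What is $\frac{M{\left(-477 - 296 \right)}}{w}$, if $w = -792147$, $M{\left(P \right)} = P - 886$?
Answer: $\frac{553}{264049} \approx 0.0020943$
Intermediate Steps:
$M{\left(P \right)} = -886 + P$
$\frac{M{\left(-477 - 296 \right)}}{w} = \frac{-886 - 773}{-792147} = \left(-886 - 773\right) \left(- \frac{1}{792147}\right) = \left(-1659\right) \left(- \frac{1}{792147}\right) = \frac{553}{264049}$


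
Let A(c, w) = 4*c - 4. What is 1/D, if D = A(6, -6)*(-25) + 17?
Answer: -1/483 ≈ -0.0020704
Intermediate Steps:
A(c, w) = -4 + 4*c
D = -483 (D = (-4 + 4*6)*(-25) + 17 = (-4 + 24)*(-25) + 17 = 20*(-25) + 17 = -500 + 17 = -483)
1/D = 1/(-483) = -1/483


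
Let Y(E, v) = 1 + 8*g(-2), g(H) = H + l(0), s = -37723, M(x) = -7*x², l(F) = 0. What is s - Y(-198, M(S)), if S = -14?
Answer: -37708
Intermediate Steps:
g(H) = H (g(H) = H + 0 = H)
Y(E, v) = -15 (Y(E, v) = 1 + 8*(-2) = 1 - 16 = -15)
s - Y(-198, M(S)) = -37723 - 1*(-15) = -37723 + 15 = -37708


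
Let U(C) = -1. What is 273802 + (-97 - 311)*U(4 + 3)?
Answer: 274210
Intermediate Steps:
273802 + (-97 - 311)*U(4 + 3) = 273802 + (-97 - 311)*(-1) = 273802 - 408*(-1) = 273802 + 408 = 274210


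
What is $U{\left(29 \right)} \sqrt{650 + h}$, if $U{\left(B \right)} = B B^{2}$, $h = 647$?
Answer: $24389 \sqrt{1297} \approx 8.7834 \cdot 10^{5}$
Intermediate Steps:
$U{\left(B \right)} = B^{3}$
$U{\left(29 \right)} \sqrt{650 + h} = 29^{3} \sqrt{650 + 647} = 24389 \sqrt{1297}$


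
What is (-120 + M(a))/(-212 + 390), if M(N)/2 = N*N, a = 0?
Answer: -60/89 ≈ -0.67416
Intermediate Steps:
M(N) = 2*N**2 (M(N) = 2*(N*N) = 2*N**2)
(-120 + M(a))/(-212 + 390) = (-120 + 2*0**2)/(-212 + 390) = (-120 + 2*0)/178 = (-120 + 0)*(1/178) = -120*1/178 = -60/89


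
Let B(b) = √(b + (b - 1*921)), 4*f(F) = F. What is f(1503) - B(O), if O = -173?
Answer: 1503/4 - I*√1267 ≈ 375.75 - 35.595*I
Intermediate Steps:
f(F) = F/4
B(b) = √(-921 + 2*b) (B(b) = √(b + (b - 921)) = √(b + (-921 + b)) = √(-921 + 2*b))
f(1503) - B(O) = (¼)*1503 - √(-921 + 2*(-173)) = 1503/4 - √(-921 - 346) = 1503/4 - √(-1267) = 1503/4 - I*√1267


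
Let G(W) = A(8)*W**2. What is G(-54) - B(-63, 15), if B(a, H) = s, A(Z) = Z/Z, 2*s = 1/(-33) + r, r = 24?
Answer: 191665/66 ≈ 2904.0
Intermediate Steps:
s = 791/66 (s = (1/(-33) + 24)/2 = (-1/33 + 24)/2 = (1/2)*(791/33) = 791/66 ≈ 11.985)
A(Z) = 1
B(a, H) = 791/66
G(W) = W**2 (G(W) = 1*W**2 = W**2)
G(-54) - B(-63, 15) = (-54)**2 - 1*791/66 = 2916 - 791/66 = 191665/66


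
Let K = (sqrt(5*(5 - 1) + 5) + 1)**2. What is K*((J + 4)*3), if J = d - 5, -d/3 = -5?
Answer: 1512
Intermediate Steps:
d = 15 (d = -3*(-5) = 15)
J = 10 (J = 15 - 5 = 10)
K = 36 (K = (sqrt(5*4 + 5) + 1)**2 = (sqrt(20 + 5) + 1)**2 = (sqrt(25) + 1)**2 = (5 + 1)**2 = 6**2 = 36)
K*((J + 4)*3) = 36*((10 + 4)*3) = 36*(14*3) = 36*42 = 1512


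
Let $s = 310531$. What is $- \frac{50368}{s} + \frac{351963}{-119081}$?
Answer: $- \frac{115293294161}{36978342011} \approx -3.1179$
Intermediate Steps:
$- \frac{50368}{s} + \frac{351963}{-119081} = - \frac{50368}{310531} + \frac{351963}{-119081} = \left(-50368\right) \frac{1}{310531} + 351963 \left(- \frac{1}{119081}\right) = - \frac{50368}{310531} - \frac{351963}{119081} = - \frac{115293294161}{36978342011}$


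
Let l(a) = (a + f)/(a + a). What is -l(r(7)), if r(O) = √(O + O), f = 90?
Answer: -½ - 45*√14/14 ≈ -12.527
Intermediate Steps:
r(O) = √2*√O (r(O) = √(2*O) = √2*√O)
l(a) = (90 + a)/(2*a) (l(a) = (a + 90)/(a + a) = (90 + a)/((2*a)) = (90 + a)*(1/(2*a)) = (90 + a)/(2*a))
-l(r(7)) = -(90 + √2*√7)/(2*(√2*√7)) = -(90 + √14)/(2*(√14)) = -√14/14*(90 + √14)/2 = -√14*(90 + √14)/28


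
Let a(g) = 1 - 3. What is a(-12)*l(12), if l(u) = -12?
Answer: 24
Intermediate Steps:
a(g) = -2
a(-12)*l(12) = -2*(-12) = 24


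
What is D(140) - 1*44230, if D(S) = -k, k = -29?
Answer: -44201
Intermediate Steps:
D(S) = 29 (D(S) = -1*(-29) = 29)
D(140) - 1*44230 = 29 - 1*44230 = 29 - 44230 = -44201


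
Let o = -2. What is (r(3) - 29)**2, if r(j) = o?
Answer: 961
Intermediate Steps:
r(j) = -2
(r(3) - 29)**2 = (-2 - 29)**2 = (-31)**2 = 961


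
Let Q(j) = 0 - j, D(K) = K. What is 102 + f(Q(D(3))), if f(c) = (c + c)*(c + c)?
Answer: 138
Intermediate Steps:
Q(j) = -j
f(c) = 4*c² (f(c) = (2*c)*(2*c) = 4*c²)
102 + f(Q(D(3))) = 102 + 4*(-1*3)² = 102 + 4*(-3)² = 102 + 4*9 = 102 + 36 = 138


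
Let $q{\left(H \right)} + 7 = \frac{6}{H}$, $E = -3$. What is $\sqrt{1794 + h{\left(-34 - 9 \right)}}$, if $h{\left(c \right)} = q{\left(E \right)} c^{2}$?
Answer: $7 i \sqrt{303} \approx 121.85 i$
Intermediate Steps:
$q{\left(H \right)} = -7 + \frac{6}{H}$
$h{\left(c \right)} = - 9 c^{2}$ ($h{\left(c \right)} = \left(-7 + \frac{6}{-3}\right) c^{2} = \left(-7 + 6 \left(- \frac{1}{3}\right)\right) c^{2} = \left(-7 - 2\right) c^{2} = - 9 c^{2}$)
$\sqrt{1794 + h{\left(-34 - 9 \right)}} = \sqrt{1794 - 9 \left(-34 - 9\right)^{2}} = \sqrt{1794 - 9 \left(-43\right)^{2}} = \sqrt{1794 - 16641} = \sqrt{-14847} = 7 i \sqrt{303}$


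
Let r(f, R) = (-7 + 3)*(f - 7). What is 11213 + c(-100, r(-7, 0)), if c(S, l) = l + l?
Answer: 11325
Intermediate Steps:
r(f, R) = 28 - 4*f (r(f, R) = -4*(-7 + f) = 28 - 4*f)
c(S, l) = 2*l
11213 + c(-100, r(-7, 0)) = 11213 + 2*(28 - 4*(-7)) = 11213 + 2*(28 + 28) = 11213 + 2*56 = 11213 + 112 = 11325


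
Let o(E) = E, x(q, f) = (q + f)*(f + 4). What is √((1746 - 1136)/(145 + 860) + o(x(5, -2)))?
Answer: 4*√16683/201 ≈ 2.5704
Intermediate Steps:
x(q, f) = (4 + f)*(f + q) (x(q, f) = (f + q)*(4 + f) = (4 + f)*(f + q))
√((1746 - 1136)/(145 + 860) + o(x(5, -2))) = √((1746 - 1136)/(145 + 860) + ((-2)² + 4*(-2) + 4*5 - 2*5)) = √(610/1005 + (4 - 8 + 20 - 10)) = √(610*(1/1005) + 6) = √(122/201 + 6) = √(1328/201) = 4*√16683/201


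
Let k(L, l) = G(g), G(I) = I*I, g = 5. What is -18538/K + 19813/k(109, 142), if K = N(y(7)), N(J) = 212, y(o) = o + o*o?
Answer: 1868453/2650 ≈ 705.08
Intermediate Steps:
G(I) = I²
k(L, l) = 25 (k(L, l) = 5² = 25)
y(o) = o + o²
K = 212
-18538/K + 19813/k(109, 142) = -18538/212 + 19813/25 = -18538*1/212 + 19813*(1/25) = -9269/106 + 19813/25 = 1868453/2650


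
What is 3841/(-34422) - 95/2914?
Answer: -3615691/25076427 ≈ -0.14419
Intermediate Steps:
3841/(-34422) - 95/2914 = 3841*(-1/34422) - 95*1/2914 = -3841/34422 - 95/2914 = -3615691/25076427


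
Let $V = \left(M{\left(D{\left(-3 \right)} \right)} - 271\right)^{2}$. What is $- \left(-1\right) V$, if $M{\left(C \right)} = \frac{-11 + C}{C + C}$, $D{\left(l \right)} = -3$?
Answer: $\frac{649636}{9} \approx 72182.0$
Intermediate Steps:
$M{\left(C \right)} = \frac{-11 + C}{2 C}$
$V = \frac{649636}{9}$ ($V = \left(\frac{-11 - 3}{2 \left(-3\right)} - 271\right)^{2} = \left(\frac{1}{2} \left(- \frac{1}{3}\right) \left(-14\right) - 271\right)^{2} = \left(\frac{7}{3} - 271\right)^{2} = \left(- \frac{806}{3}\right)^{2} = \frac{649636}{9} \approx 72182.0$)
$- \left(-1\right) V = - \frac{\left(-1\right) 649636}{9} = \left(-1\right) \left(- \frac{649636}{9}\right) = \frac{649636}{9}$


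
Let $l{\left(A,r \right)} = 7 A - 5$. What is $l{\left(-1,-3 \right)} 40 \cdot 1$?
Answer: $-480$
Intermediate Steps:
$l{\left(A,r \right)} = -5 + 7 A$
$l{\left(-1,-3 \right)} 40 \cdot 1 = \left(-5 + 7 \left(-1\right)\right) 40 \cdot 1 = \left(-5 - 7\right) 40 \cdot 1 = \left(-12\right) 40 \cdot 1 = \left(-480\right) 1 = -480$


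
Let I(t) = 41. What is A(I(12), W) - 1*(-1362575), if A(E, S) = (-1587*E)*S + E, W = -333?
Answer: 23029927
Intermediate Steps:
A(E, S) = E - 1587*E*S (A(E, S) = -1587*E*S + E = E - 1587*E*S)
A(I(12), W) - 1*(-1362575) = 41*(1 - 1587*(-333)) - 1*(-1362575) = 41*(1 + 528471) + 1362575 = 41*528472 + 1362575 = 21667352 + 1362575 = 23029927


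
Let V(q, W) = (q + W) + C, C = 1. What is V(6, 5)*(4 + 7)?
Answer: 132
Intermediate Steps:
V(q, W) = 1 + W + q (V(q, W) = (q + W) + 1 = (W + q) + 1 = 1 + W + q)
V(6, 5)*(4 + 7) = (1 + 5 + 6)*(4 + 7) = 12*11 = 132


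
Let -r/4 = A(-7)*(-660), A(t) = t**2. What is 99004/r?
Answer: 24751/32340 ≈ 0.76534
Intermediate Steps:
r = 129360 (r = -4*(-7)**2*(-660) = -196*(-660) = -4*(-32340) = 129360)
99004/r = 99004/129360 = 99004*(1/129360) = 24751/32340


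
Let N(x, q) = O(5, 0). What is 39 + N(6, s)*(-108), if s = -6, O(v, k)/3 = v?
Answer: -1581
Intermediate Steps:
O(v, k) = 3*v
N(x, q) = 15 (N(x, q) = 3*5 = 15)
39 + N(6, s)*(-108) = 39 + 15*(-108) = 39 - 1620 = -1581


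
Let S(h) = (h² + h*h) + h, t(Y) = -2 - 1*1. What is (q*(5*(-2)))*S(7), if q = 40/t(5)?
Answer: 14000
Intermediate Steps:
t(Y) = -3 (t(Y) = -2 - 1 = -3)
S(h) = h + 2*h² (S(h) = (h² + h²) + h = 2*h² + h = h + 2*h²)
q = -40/3 (q = 40/(-3) = 40*(-⅓) = -40/3 ≈ -13.333)
(q*(5*(-2)))*S(7) = (-200*(-2)/3)*(7*(1 + 2*7)) = (-40/3*(-10))*(7*(1 + 14)) = 400*(7*15)/3 = (400/3)*105 = 14000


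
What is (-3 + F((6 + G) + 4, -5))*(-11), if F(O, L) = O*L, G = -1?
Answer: 528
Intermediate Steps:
F(O, L) = L*O
(-3 + F((6 + G) + 4, -5))*(-11) = (-3 - 5*((6 - 1) + 4))*(-11) = (-3 - 5*(5 + 4))*(-11) = (-3 - 5*9)*(-11) = (-3 - 45)*(-11) = -48*(-11) = 528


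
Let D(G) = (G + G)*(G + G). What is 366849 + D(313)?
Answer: 758725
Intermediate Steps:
D(G) = 4*G² (D(G) = (2*G)*(2*G) = 4*G²)
366849 + D(313) = 366849 + 4*313² = 366849 + 4*97969 = 366849 + 391876 = 758725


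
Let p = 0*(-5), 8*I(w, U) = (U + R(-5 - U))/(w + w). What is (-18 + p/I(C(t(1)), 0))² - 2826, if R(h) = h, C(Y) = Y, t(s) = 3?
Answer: -2502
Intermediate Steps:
I(w, U) = -5/(16*w) (I(w, U) = ((U + (-5 - U))/(w + w))/8 = (-5*1/(2*w))/8 = (-5/(2*w))/8 = -5/(16*w))
p = 0
(-18 + p/I(C(t(1)), 0))² - 2826 = (-18 + 0/((-5/16/3)))² - 2826 = (-18 + 0/((-5/16*⅓)))² - 2826 = (-18 + 0/(-5/48))² - 2826 = (-18 + 0*(-48/5))² - 2826 = (-18 + 0)² - 2826 = (-18)² - 2826 = 324 - 2826 = -2502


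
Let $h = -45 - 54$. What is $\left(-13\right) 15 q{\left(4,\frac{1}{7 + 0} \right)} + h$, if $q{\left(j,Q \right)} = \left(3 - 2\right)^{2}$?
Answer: $-294$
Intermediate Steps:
$q{\left(j,Q \right)} = 1$ ($q{\left(j,Q \right)} = 1^{2} = 1$)
$h = -99$ ($h = -45 - 54 = -99$)
$\left(-13\right) 15 q{\left(4,\frac{1}{7 + 0} \right)} + h = \left(-13\right) 15 \cdot 1 - 99 = \left(-195\right) 1 - 99 = -195 - 99 = -294$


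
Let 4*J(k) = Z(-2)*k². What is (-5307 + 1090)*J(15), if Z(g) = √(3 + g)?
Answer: -948825/4 ≈ -2.3721e+5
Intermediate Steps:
J(k) = k²/4 (J(k) = (√(3 - 2)*k²)/4 = (√1*k²)/4 = (1*k²)/4 = k²/4)
(-5307 + 1090)*J(15) = (-5307 + 1090)*((¼)*15²) = -4217*225/4 = -948825/4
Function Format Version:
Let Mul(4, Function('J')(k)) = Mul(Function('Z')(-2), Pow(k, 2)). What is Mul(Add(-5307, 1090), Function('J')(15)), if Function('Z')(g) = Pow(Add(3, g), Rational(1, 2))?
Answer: Rational(-948825, 4) ≈ -2.3721e+5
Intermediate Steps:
Function('J')(k) = Mul(Rational(1, 4), Pow(k, 2)) (Function('J')(k) = Mul(Rational(1, 4), Mul(Pow(Add(3, -2), Rational(1, 2)), Pow(k, 2))) = Mul(Rational(1, 4), Mul(Pow(1, Rational(1, 2)), Pow(k, 2))) = Mul(Rational(1, 4), Mul(1, Pow(k, 2))) = Mul(Rational(1, 4), Pow(k, 2)))
Mul(Add(-5307, 1090), Function('J')(15)) = Mul(Add(-5307, 1090), Mul(Rational(1, 4), Pow(15, 2))) = Mul(-4217, Mul(Rational(1, 4), 225)) = Mul(-4217, Rational(225, 4)) = Rational(-948825, 4)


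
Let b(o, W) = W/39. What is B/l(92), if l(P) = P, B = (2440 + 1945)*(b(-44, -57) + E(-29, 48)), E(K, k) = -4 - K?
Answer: 670905/598 ≈ 1121.9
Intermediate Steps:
b(o, W) = W/39 (b(o, W) = W*(1/39) = W/39)
B = 1341810/13 (B = (2440 + 1945)*((1/39)*(-57) + (-4 - 1*(-29))) = 4385*(-19/13 + (-4 + 29)) = 4385*(-19/13 + 25) = 4385*(306/13) = 1341810/13 ≈ 1.0322e+5)
B/l(92) = (1341810/13)/92 = (1341810/13)*(1/92) = 670905/598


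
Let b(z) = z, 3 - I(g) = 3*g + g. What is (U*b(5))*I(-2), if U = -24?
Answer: -1320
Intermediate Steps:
I(g) = 3 - 4*g (I(g) = 3 - (3*g + g) = 3 - 4*g)
(U*b(5))*I(-2) = (-24*5)*(3 - 4*(-2)) = -120*(3 + 8) = -120*11 = -1320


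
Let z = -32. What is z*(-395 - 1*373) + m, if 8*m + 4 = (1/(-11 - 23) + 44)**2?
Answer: 229509249/9248 ≈ 24817.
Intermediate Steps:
m = 2230401/9248 (m = -1/2 + (1/(-11 - 23) + 44)**2/8 = -1/2 + (1/(-34) + 44)**2/8 = -1/2 + (-1/34 + 44)**2/8 = -1/2 + (1495/34)**2/8 = -1/2 + (1/8)*(2235025/1156) = -1/2 + 2235025/9248 = 2230401/9248 ≈ 241.18)
z*(-395 - 1*373) + m = -32*(-395 - 1*373) + 2230401/9248 = -32*(-395 - 373) + 2230401/9248 = -32*(-768) + 2230401/9248 = 24576 + 2230401/9248 = 229509249/9248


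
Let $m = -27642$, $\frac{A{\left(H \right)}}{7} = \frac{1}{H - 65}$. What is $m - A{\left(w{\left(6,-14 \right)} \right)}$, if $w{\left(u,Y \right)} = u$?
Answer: $- \frac{1630871}{59} \approx -27642.0$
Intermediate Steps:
$A{\left(H \right)} = \frac{7}{-65 + H}$ ($A{\left(H \right)} = \frac{7}{H - 65} = \frac{7}{-65 + H}$)
$m - A{\left(w{\left(6,-14 \right)} \right)} = -27642 - \frac{7}{-65 + 6} = -27642 - \frac{7}{-59} = -27642 - 7 \left(- \frac{1}{59}\right) = -27642 - - \frac{7}{59} = -27642 + \frac{7}{59} = - \frac{1630871}{59}$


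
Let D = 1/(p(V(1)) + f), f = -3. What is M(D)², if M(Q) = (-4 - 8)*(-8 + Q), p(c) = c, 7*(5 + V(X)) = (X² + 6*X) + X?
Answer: 152881/16 ≈ 9555.1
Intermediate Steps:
V(X) = -5 + X + X²/7 (V(X) = -5 + ((X² + 6*X) + X)/7 = -5 + (X² + 7*X)/7 = -5 + (X + X²/7) = -5 + X + X²/7)
D = -7/48 (D = 1/((-5 + 1 + (⅐)*1²) - 3) = 1/((-5 + 1 + (⅐)*1) - 3) = 1/((-5 + 1 + ⅐) - 3) = 1/(-27/7 - 3) = 1/(-48/7) = -7/48 ≈ -0.14583)
M(Q) = 96 - 12*Q (M(Q) = -12*(-8 + Q) = 96 - 12*Q)
M(D)² = (96 - 12*(-7/48))² = (96 + 7/4)² = (391/4)² = 152881/16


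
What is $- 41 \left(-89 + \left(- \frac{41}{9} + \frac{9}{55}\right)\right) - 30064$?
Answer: $- \frac{12986291}{495} \approx -26235.0$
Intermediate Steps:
$- 41 \left(-89 + \left(- \frac{41}{9} + \frac{9}{55}\right)\right) - 30064 = - 41 \left(-89 - \frac{2174}{495}\right) - 30064 = \left(-41\right) \left(- \frac{46229}{495}\right) - 30064 = \frac{1895389}{495} - 30064 = - \frac{12986291}{495}$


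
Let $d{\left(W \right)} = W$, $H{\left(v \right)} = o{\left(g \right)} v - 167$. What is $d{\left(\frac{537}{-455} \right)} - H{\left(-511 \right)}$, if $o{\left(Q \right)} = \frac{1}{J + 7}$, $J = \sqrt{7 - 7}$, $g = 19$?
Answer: $\frac{108663}{455} \approx 238.82$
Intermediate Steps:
$J = 0$ ($J = \sqrt{0} = 0$)
$o{\left(Q \right)} = \frac{1}{7}$ ($o{\left(Q \right)} = \frac{1}{0 + 7} = \frac{1}{7}$)
$H{\left(v \right)} = -167 + \frac{v}{7}$ ($H{\left(v \right)} = \frac{v}{7} - 167 = -167 + \frac{v}{7}$)
$d{\left(\frac{537}{-455} \right)} - H{\left(-511 \right)} = \frac{537}{-455} - \left(-167 + \frac{1}{7} \left(-511\right)\right) = 537 \left(- \frac{1}{455}\right) - \left(-167 - 73\right) = - \frac{537}{455} - -240 = - \frac{537}{455} + 240 = \frac{108663}{455}$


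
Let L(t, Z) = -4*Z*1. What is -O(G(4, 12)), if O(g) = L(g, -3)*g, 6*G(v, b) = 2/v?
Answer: -1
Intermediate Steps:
G(v, b) = 1/(3*v) (G(v, b) = (2/v)/6 = 1/(3*v))
L(t, Z) = -4*Z
O(g) = 12*g (O(g) = (-4*(-3))*g = 12*g)
-O(G(4, 12)) = -12*(1/3)/4 = -12*(1/3)*(1/4) = -12/12 = -1*1 = -1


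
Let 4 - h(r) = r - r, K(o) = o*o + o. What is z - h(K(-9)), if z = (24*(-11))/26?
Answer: -184/13 ≈ -14.154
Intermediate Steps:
z = -132/13 (z = -264*1/26 = -132/13 ≈ -10.154)
K(o) = o + o**2 (K(o) = o**2 + o = o + o**2)
h(r) = 4 (h(r) = 4 - (r - r) = 4 - 1*0 = 4 + 0 = 4)
z - h(K(-9)) = -132/13 - 1*4 = -132/13 - 4 = -184/13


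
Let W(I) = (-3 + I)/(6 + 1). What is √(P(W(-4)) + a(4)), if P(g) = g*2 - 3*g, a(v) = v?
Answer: √5 ≈ 2.2361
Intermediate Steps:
W(I) = -3/7 + I/7 (W(I) = (-3 + I)/7 = (-3 + I)*(⅐) = -3/7 + I/7)
P(g) = -g (P(g) = 2*g - 3*g = -g)
√(P(W(-4)) + a(4)) = √(-(-3/7 + (⅐)*(-4)) + 4) = √(-(-3/7 - 4/7) + 4) = √(-1*(-1) + 4) = √(1 + 4) = √5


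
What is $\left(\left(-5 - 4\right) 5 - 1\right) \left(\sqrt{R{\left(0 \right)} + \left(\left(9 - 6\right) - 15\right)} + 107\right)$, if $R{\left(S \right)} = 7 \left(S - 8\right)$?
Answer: $-4922 - 92 i \sqrt{17} \approx -4922.0 - 379.33 i$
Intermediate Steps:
$R{\left(S \right)} = -56 + 7 S$ ($R{\left(S \right)} = 7 \left(-8 + S\right) = -56 + 7 S$)
$\left(\left(-5 - 4\right) 5 - 1\right) \left(\sqrt{R{\left(0 \right)} + \left(\left(9 - 6\right) - 15\right)} + 107\right) = \left(\left(-5 - 4\right) 5 - 1\right) \left(\sqrt{\left(-56 + 7 \cdot 0\right) + \left(\left(9 - 6\right) - 15\right)} + 107\right) = \left(\left(-5 - 4\right) 5 - 1\right) \left(\sqrt{\left(-56 + 0\right) + \left(3 - 15\right)} + 107\right) = \left(\left(-9\right) 5 - 1\right) \left(\sqrt{-56 - 12} + 107\right) = \left(-45 - 1\right) \left(\sqrt{-68} + 107\right) = - 46 \left(2 i \sqrt{17} + 107\right) = - 46 \left(107 + 2 i \sqrt{17}\right) = -4922 - 92 i \sqrt{17}$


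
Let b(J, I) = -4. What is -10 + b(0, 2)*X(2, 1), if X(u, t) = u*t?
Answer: -18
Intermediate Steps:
X(u, t) = t*u
-10 + b(0, 2)*X(2, 1) = -10 - 4*2 = -10 - 8 = -18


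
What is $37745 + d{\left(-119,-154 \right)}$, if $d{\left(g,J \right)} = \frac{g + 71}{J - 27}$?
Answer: $\frac{6831893}{181} \approx 37745.0$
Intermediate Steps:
$d{\left(g,J \right)} = \frac{71 + g}{-27 + J}$
$37745 + d{\left(-119,-154 \right)} = 37745 + \frac{71 - 119}{-27 - 154} = 37745 + \frac{1}{-181} \left(-48\right) = 37745 - - \frac{48}{181} = 37745 + \frac{48}{181} = \frac{6831893}{181}$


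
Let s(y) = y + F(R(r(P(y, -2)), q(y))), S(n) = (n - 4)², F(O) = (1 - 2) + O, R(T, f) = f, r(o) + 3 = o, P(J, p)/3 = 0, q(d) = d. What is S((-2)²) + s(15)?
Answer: 29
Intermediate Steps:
P(J, p) = 0 (P(J, p) = 3*0 = 0)
r(o) = -3 + o
F(O) = -1 + O
S(n) = (-4 + n)²
s(y) = -1 + 2*y (s(y) = y + (-1 + y) = -1 + 2*y)
S((-2)²) + s(15) = (-4 + (-2)²)² + (-1 + 2*15) = (-4 + 4)² + (-1 + 30) = 0² + 29 = 0 + 29 = 29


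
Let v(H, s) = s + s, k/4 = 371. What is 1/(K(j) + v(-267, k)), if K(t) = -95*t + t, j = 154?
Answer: -1/11508 ≈ -8.6896e-5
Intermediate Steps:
k = 1484 (k = 4*371 = 1484)
v(H, s) = 2*s
K(t) = -94*t
1/(K(j) + v(-267, k)) = 1/(-94*154 + 2*1484) = 1/(-14476 + 2968) = 1/(-11508) = -1/11508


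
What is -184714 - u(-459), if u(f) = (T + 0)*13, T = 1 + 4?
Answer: -184779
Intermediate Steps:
T = 5
u(f) = 65 (u(f) = (5 + 0)*13 = 5*13 = 65)
-184714 - u(-459) = -184714 - 1*65 = -184714 - 65 = -184779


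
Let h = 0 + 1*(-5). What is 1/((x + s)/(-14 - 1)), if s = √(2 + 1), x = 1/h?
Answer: -75/74 - 375*√3/74 ≈ -9.7908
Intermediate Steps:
h = -5 (h = 0 - 5 = -5)
x = -⅕ (x = 1/(-5) = -⅕ ≈ -0.20000)
s = √3 ≈ 1.7320
1/((x + s)/(-14 - 1)) = 1/((-⅕ + √3)/(-14 - 1)) = 1/((-⅕ + √3)/(-15)) = 1/((-⅕ + √3)*(-1/15)) = 1/(1/75 - √3/15)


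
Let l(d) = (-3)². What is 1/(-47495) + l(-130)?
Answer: 427454/47495 ≈ 9.0000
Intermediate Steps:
l(d) = 9
1/(-47495) + l(-130) = 1/(-47495) + 9 = -1/47495 + 9 = 427454/47495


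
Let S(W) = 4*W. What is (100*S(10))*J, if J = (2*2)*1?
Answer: 16000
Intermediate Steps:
J = 4 (J = 4*1 = 4)
(100*S(10))*J = (100*(4*10))*4 = (100*40)*4 = 4000*4 = 16000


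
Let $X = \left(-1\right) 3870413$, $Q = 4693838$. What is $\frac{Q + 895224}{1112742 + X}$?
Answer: $- \frac{5589062}{2757671} \approx -2.0267$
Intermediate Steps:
$X = -3870413$
$\frac{Q + 895224}{1112742 + X} = \frac{4693838 + 895224}{1112742 - 3870413} = \frac{5589062}{-2757671} = 5589062 \left(- \frac{1}{2757671}\right) = - \frac{5589062}{2757671}$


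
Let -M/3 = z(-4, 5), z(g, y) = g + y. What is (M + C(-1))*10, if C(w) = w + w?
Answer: -50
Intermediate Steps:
M = -3 (M = -3*(-4 + 5) = -3*1 = -3)
C(w) = 2*w
(M + C(-1))*10 = (-3 + 2*(-1))*10 = (-3 - 2)*10 = -5*10 = -50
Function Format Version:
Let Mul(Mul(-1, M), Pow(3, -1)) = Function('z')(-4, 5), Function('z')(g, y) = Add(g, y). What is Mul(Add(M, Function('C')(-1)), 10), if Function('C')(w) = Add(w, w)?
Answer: -50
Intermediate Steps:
M = -3 (M = Mul(-3, Add(-4, 5)) = Mul(-3, 1) = -3)
Function('C')(w) = Mul(2, w)
Mul(Add(M, Function('C')(-1)), 10) = Mul(Add(-3, Mul(2, -1)), 10) = Mul(Add(-3, -2), 10) = Mul(-5, 10) = -50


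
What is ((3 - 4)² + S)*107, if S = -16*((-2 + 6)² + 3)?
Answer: -32421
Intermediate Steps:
S = -304 (S = -16*(4² + 3) = -16*(16 + 3) = -16*19 = -304)
((3 - 4)² + S)*107 = ((3 - 4)² - 304)*107 = ((-1)² - 304)*107 = (1 - 304)*107 = -303*107 = -32421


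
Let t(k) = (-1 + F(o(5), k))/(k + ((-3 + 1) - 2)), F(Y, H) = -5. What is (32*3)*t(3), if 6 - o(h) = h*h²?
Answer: 576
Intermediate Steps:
o(h) = 6 - h³ (o(h) = 6 - h*h² = 6 - h³)
t(k) = -6/(-4 + k) (t(k) = (-1 - 5)/(k + ((-3 + 1) - 2)) = -6/(k + (-2 - 2)) = -6/(k - 4) = -6/(-4 + k))
(32*3)*t(3) = (32*3)*(-6/(-4 + 3)) = 96*(-6/(-1)) = 96*(-6*(-1)) = 96*6 = 576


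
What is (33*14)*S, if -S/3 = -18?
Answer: 24948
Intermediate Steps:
S = 54 (S = -3*(-18) = 54)
(33*14)*S = (33*14)*54 = 462*54 = 24948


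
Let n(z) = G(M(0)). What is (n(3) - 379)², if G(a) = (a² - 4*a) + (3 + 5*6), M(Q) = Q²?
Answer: 119716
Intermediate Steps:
G(a) = 33 + a² - 4*a (G(a) = (a² - 4*a) + (3 + 30) = (a² - 4*a) + 33 = 33 + a² - 4*a)
n(z) = 33 (n(z) = 33 + (0²)² - 4*0² = 33 + 0² - 4*0 = 33 + 0 + 0 = 33)
(n(3) - 379)² = (33 - 379)² = (-346)² = 119716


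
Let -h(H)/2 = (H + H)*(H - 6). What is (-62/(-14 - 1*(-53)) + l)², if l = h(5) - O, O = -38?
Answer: 4840000/1521 ≈ 3182.1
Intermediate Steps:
h(H) = -4*H*(-6 + H) (h(H) = -2*(H + H)*(H - 6) = -2*2*H*(-6 + H) = -4*H*(-6 + H))
l = 58 (l = 4*5*(6 - 1*5) - 1*(-38) = 4*5*(6 - 5) + 38 = 4*5*1 + 38 = 20 + 38 = 58)
(-62/(-14 - 1*(-53)) + l)² = (-62/(-14 - 1*(-53)) + 58)² = (-62/(-14 + 53) + 58)² = (-62/39 + 58)² = (2200/39)² = 4840000/1521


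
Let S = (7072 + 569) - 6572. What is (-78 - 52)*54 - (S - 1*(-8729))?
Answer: -16818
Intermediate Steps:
S = 1069 (S = 7641 - 6572 = 1069)
(-78 - 52)*54 - (S - 1*(-8729)) = (-78 - 52)*54 - (1069 - 1*(-8729)) = -130*54 - (1069 + 8729) = -7020 - 1*9798 = -7020 - 9798 = -16818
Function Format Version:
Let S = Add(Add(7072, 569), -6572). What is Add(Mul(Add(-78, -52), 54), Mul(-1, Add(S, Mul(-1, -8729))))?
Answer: -16818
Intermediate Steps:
S = 1069 (S = Add(7641, -6572) = 1069)
Add(Mul(Add(-78, -52), 54), Mul(-1, Add(S, Mul(-1, -8729)))) = Add(Mul(Add(-78, -52), 54), Mul(-1, Add(1069, Mul(-1, -8729)))) = Add(Mul(-130, 54), Mul(-1, Add(1069, 8729))) = Add(-7020, Mul(-1, 9798)) = Add(-7020, -9798) = -16818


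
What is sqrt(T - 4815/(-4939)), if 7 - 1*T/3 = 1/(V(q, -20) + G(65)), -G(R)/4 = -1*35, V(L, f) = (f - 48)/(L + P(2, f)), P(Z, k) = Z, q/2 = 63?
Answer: 3*sqrt(1185197647592354)/22042757 ≈ 4.6854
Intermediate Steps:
q = 126 (q = 2*63 = 126)
V(L, f) = (-48 + f)/(2 + L) (V(L, f) = (f - 48)/(L + 2) = (-48 + f)/(2 + L))
G(R) = 140 (G(R) = -(-4)*35 = -4*(-35) = 140)
T = 93627/4463 (T = 21 - 3/((-48 - 20)/(2 + 126) + 140) = 21 - 3/(-68/128 + 140) = 21 - 3/((1/128)*(-68) + 140) = 21 - 3/(-17/32 + 140) = 21 - 3/4463/32 = 21 - 3*32/4463 = 21 - 96/4463 = 93627/4463 ≈ 20.978)
sqrt(T - 4815/(-4939)) = sqrt(93627/4463 - 4815/(-4939)) = sqrt(93627/4463 - 4815*(-1/4939)) = sqrt(93627/4463 + 4815/4939) = sqrt(483913098/22042757) = 3*sqrt(1185197647592354)/22042757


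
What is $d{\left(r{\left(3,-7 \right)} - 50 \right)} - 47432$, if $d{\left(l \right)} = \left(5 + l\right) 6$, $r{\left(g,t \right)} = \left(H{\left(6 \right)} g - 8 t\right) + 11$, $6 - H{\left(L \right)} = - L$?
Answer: $-47084$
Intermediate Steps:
$H{\left(L \right)} = 6 + L$ ($H{\left(L \right)} = 6 - - L = 6 + L$)
$r{\left(g,t \right)} = 11 - 8 t + 12 g$ ($r{\left(g,t \right)} = \left(\left(6 + 6\right) g - 8 t\right) + 11 = \left(12 g - 8 t\right) + 11 = \left(- 8 t + 12 g\right) + 11 = 11 - 8 t + 12 g$)
$d{\left(l \right)} = 30 + 6 l$
$d{\left(r{\left(3,-7 \right)} - 50 \right)} - 47432 = \left(30 + 6 \left(\left(11 - -56 + 12 \cdot 3\right) - 50\right)\right) - 47432 = \left(30 + 6 \left(\left(11 + 56 + 36\right) - 50\right)\right) - 47432 = \left(30 + 6 \left(103 - 50\right)\right) - 47432 = \left(30 + 6 \cdot 53\right) - 47432 = \left(30 + 318\right) - 47432 = 348 - 47432 = -47084$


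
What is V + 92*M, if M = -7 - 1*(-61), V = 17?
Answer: 4985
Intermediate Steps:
M = 54 (M = -7 + 61 = 54)
V + 92*M = 17 + 92*54 = 17 + 4968 = 4985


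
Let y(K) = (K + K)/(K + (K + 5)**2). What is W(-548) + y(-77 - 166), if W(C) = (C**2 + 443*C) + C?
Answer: 3214405306/56401 ≈ 56992.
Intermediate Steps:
W(C) = C**2 + 444*C
y(K) = 2*K/(K + (5 + K)**2) (y(K) = (2*K)/(K + (5 + K)**2) = 2*K/(K + (5 + K)**2))
W(-548) + y(-77 - 166) = -548*(444 - 548) + 2*(-77 - 166)/((-77 - 166) + (5 + (-77 - 166))**2) = -548*(-104) + 2*(-243)/(-243 + (5 - 243)**2) = 56992 + 2*(-243)/(-243 + (-238)**2) = 56992 + 2*(-243)/(-243 + 56644) = 56992 + 2*(-243)/56401 = 56992 + 2*(-243)*(1/56401) = 56992 - 486/56401 = 3214405306/56401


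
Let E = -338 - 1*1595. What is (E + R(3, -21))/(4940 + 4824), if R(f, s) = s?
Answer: -977/4882 ≈ -0.20012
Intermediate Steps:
E = -1933 (E = -338 - 1595 = -1933)
(E + R(3, -21))/(4940 + 4824) = (-1933 - 21)/(4940 + 4824) = -1954/9764 = -1954*1/9764 = -977/4882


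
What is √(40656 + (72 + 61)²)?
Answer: √58345 ≈ 241.55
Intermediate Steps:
√(40656 + (72 + 61)²) = √(40656 + 133²) = √(40656 + 17689) = √58345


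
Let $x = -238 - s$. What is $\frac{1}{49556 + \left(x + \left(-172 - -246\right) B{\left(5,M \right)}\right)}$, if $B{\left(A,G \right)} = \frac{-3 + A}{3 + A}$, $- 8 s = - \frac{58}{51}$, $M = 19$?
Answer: $\frac{204}{10064617} \approx 2.0269 \cdot 10^{-5}$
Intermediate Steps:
$s = \frac{29}{204}$ ($s = - \frac{\left(-58\right) \frac{1}{51}}{8} = \left(- \frac{1}{8}\right) \left(- \frac{58}{51}\right) = \frac{29}{204} \approx 0.14216$)
$x = - \frac{48581}{204}$ ($x = -238 - \frac{29}{204} = - \frac{48581}{204} \approx -238.14$)
$B{\left(A,G \right)} = \frac{-3 + A}{3 + A}$
$\frac{1}{49556 + \left(x + \left(-172 - -246\right) B{\left(5,M \right)}\right)} = \frac{1}{49556 - \left(\frac{48581}{204} - \left(-172 - -246\right) \frac{-3 + 5}{3 + 5}\right)} = \frac{1}{49556 - \left(\frac{48581}{204} - \left(-172 + 246\right) \frac{1}{8} \cdot 2\right)} = \frac{1}{49556 - \left(\frac{48581}{204} - 74 \cdot \frac{1}{8} \cdot 2\right)} = \frac{1}{49556 + \left(- \frac{48581}{204} + 74 \cdot \frac{1}{4}\right)} = \frac{1}{49556 + \left(- \frac{48581}{204} + \frac{37}{2}\right)} = \frac{1}{49556 - \frac{44807}{204}} = \frac{1}{\frac{10064617}{204}} = \frac{204}{10064617}$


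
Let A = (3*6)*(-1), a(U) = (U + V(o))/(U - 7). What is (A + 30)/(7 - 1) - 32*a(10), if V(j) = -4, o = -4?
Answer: -62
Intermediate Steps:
a(U) = (-4 + U)/(-7 + U) (a(U) = (U - 4)/(U - 7) = (-4 + U)/(-7 + U))
A = -18 (A = 18*(-1) = -18)
(A + 30)/(7 - 1) - 32*a(10) = (-18 + 30)/(7 - 1) - 32*(-4 + 10)/(-7 + 10) = 12/6 - 32*6/3 = 12*(1/6) - 32*6/3 = 2 - 32*2 = 2 - 64 = -62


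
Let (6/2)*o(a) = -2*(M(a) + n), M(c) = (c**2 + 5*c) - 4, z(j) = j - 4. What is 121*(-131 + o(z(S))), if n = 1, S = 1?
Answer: -15125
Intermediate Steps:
z(j) = -4 + j
M(c) = -4 + c**2 + 5*c
o(a) = 2 - 10*a/3 - 2*a**2/3 (o(a) = (-2*((-4 + a**2 + 5*a) + 1))/3 = (-2*(-3 + a**2 + 5*a))/3 = (6 - 10*a - 2*a**2)/3 = 2 - 10*a/3 - 2*a**2/3)
121*(-131 + o(z(S))) = 121*(-131 + (2 - 10*(-4 + 1)/3 - 2*(-4 + 1)**2/3)) = 121*(-131 + (2 - 10/3*(-3) - 2/3*(-3)**2)) = 121*(-131 + (2 + 10 - 2/3*9)) = 121*(-131 + (2 + 10 - 6)) = 121*(-131 + 6) = 121*(-125) = -15125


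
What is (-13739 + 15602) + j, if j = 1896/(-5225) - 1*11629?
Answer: -51029246/5225 ≈ -9766.4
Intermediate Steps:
j = -60763421/5225 (j = 1896*(-1/5225) - 11629 = -1896/5225 - 11629 = -60763421/5225 ≈ -11629.)
(-13739 + 15602) + j = (-13739 + 15602) - 60763421/5225 = 1863 - 60763421/5225 = -51029246/5225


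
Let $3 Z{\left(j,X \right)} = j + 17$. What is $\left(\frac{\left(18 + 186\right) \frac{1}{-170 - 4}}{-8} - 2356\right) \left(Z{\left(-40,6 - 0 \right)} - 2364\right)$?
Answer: $\frac{648126695}{116} \approx 5.5873 \cdot 10^{6}$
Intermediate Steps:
$Z{\left(j,X \right)} = \frac{17}{3} + \frac{j}{3}$ ($Z{\left(j,X \right)} = \frac{j + 17}{3} = \frac{17 + j}{3} = \frac{17}{3} + \frac{j}{3}$)
$\left(\frac{\left(18 + 186\right) \frac{1}{-170 - 4}}{-8} - 2356\right) \left(Z{\left(-40,6 - 0 \right)} - 2364\right) = \left(\frac{\left(18 + 186\right) \frac{1}{-170 - 4}}{-8} - 2356\right) \left(\left(\frac{17}{3} + \frac{1}{3} \left(-40\right)\right) - 2364\right) = \left(\frac{204}{-174} \left(- \frac{1}{8}\right) - 2356\right) \left(\left(\frac{17}{3} - \frac{40}{3}\right) - 2364\right) = \left(204 \left(- \frac{1}{174}\right) \left(- \frac{1}{8}\right) - 2356\right) \left(- \frac{23}{3} - 2364\right) = \left(\left(- \frac{34}{29}\right) \left(- \frac{1}{8}\right) - 2356\right) \left(- \frac{7115}{3}\right) = \left(\frac{17}{116} - 2356\right) \left(- \frac{7115}{3}\right) = \left(- \frac{273279}{116}\right) \left(- \frac{7115}{3}\right) = \frac{648126695}{116}$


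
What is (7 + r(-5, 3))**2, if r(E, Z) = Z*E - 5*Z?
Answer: 529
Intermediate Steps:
r(E, Z) = -5*Z + E*Z (r(E, Z) = E*Z - 5*Z = -5*Z + E*Z)
(7 + r(-5, 3))**2 = (7 + 3*(-5 - 5))**2 = (7 + 3*(-10))**2 = (7 - 30)**2 = (-23)**2 = 529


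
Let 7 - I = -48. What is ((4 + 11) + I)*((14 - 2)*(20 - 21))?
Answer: -840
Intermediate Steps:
I = 55 (I = 7 - 1*(-48) = 7 + 48 = 55)
((4 + 11) + I)*((14 - 2)*(20 - 21)) = ((4 + 11) + 55)*((14 - 2)*(20 - 21)) = (15 + 55)*(12*(-1)) = 70*(-12) = -840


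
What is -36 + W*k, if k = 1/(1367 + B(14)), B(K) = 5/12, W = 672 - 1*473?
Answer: -588336/16409 ≈ -35.854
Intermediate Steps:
W = 199 (W = 672 - 473 = 199)
B(K) = 5/12 (B(K) = 5*(1/12) = 5/12)
k = 12/16409 (k = 1/(1367 + 5/12) = 1/(16409/12) = 12/16409 ≈ 0.00073131)
-36 + W*k = -36 + 199*(12/16409) = -36 + 2388/16409 = -588336/16409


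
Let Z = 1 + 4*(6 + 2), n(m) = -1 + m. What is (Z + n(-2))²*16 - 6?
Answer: 14394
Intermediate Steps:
Z = 33 (Z = 1 + 4*8 = 1 + 32 = 33)
(Z + n(-2))²*16 - 6 = (33 + (-1 - 2))²*16 - 6 = (33 - 3)²*16 - 6 = 30²*16 - 6 = 900*16 - 6 = 14400 - 6 = 14394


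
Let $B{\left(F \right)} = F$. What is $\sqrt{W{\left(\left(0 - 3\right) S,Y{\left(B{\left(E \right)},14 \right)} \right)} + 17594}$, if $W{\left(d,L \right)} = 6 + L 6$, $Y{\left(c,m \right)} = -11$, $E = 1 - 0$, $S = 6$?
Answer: $\sqrt{17534} \approx 132.42$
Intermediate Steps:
$E = 1$ ($E = 1 + 0 = 1$)
$W{\left(d,L \right)} = 6 + 6 L$
$\sqrt{W{\left(\left(0 - 3\right) S,Y{\left(B{\left(E \right)},14 \right)} \right)} + 17594} = \sqrt{\left(6 + 6 \left(-11\right)\right) + 17594} = \sqrt{\left(6 - 66\right) + 17594} = \sqrt{-60 + 17594} = \sqrt{17534}$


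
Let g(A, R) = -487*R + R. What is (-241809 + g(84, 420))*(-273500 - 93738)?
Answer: 163762074102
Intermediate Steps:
g(A, R) = -486*R
(-241809 + g(84, 420))*(-273500 - 93738) = (-241809 - 486*420)*(-273500 - 93738) = (-241809 - 204120)*(-367238) = -445929*(-367238) = 163762074102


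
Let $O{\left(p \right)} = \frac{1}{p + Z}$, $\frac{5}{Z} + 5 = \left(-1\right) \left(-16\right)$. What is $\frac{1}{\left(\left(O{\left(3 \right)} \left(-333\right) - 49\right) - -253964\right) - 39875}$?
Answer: $\frac{38}{8129857} \approx 4.6741 \cdot 10^{-6}$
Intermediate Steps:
$Z = \frac{5}{11}$ ($Z = \frac{5}{-5 - -16} = \frac{5}{-5 + 16} = \frac{5}{11} \approx 0.45455$)
$O{\left(p \right)} = \frac{1}{\frac{5}{11} + p}$ ($O{\left(p \right)} = \frac{1}{p + \frac{5}{11}} = \frac{1}{\frac{5}{11} + p}$)
$\frac{1}{\left(\left(O{\left(3 \right)} \left(-333\right) - 49\right) - -253964\right) - 39875} = \frac{1}{\left(\left(\frac{11}{5 + 11 \cdot 3} \left(-333\right) - 49\right) - -253964\right) - 39875} = \frac{1}{\left(\left(\frac{11}{5 + 33} \left(-333\right) - 49\right) + 253964\right) - 39875} = \frac{1}{\left(\left(\frac{11}{38} \left(-333\right) - 49\right) + 253964\right) - 39875} = \frac{1}{\left(\left(- \frac{3663}{38} - 49\right) + 253964\right) - 39875} = \frac{1}{\left(- \frac{5525}{38} + 253964\right) - 39875} = \frac{1}{\frac{9645107}{38} - 39875} = \frac{1}{\frac{8129857}{38}} = \frac{38}{8129857}$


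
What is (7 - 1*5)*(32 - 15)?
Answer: 34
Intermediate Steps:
(7 - 1*5)*(32 - 15) = (7 - 5)*17 = 2*17 = 34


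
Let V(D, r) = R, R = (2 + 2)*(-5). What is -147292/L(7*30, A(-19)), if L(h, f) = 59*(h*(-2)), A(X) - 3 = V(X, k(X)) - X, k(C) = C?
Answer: 36823/6195 ≈ 5.9440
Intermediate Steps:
R = -20 (R = 4*(-5) = -20)
V(D, r) = -20
A(X) = -17 - X (A(X) = 3 + (-20 - X) = -17 - X)
L(h, f) = -118*h (L(h, f) = 59*(-2*h) = -118*h)
-147292/L(7*30, A(-19)) = -147292/((-826*30)) = -147292/((-118*210)) = -147292/(-24780) = -147292*(-1/24780) = 36823/6195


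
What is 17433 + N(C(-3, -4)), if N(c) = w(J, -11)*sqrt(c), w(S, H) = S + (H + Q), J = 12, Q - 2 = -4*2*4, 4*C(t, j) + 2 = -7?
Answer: 17433 - 87*I/2 ≈ 17433.0 - 43.5*I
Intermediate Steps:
C(t, j) = -9/4 (C(t, j) = -1/2 + (1/4)*(-7) = -1/2 - 7/4 = -9/4)
Q = -30 (Q = 2 - 4*2*4 = 2 - 8*4 = 2 - 32 = -30)
w(S, H) = -30 + H + S (w(S, H) = S + (H - 30) = S + (-30 + H) = -30 + H + S)
N(c) = -29*sqrt(c) (N(c) = (-30 - 11 + 12)*sqrt(c) = -29*sqrt(c))
17433 + N(C(-3, -4)) = 17433 - 87*I/2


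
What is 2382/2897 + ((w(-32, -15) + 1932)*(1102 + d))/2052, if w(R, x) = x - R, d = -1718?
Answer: -868300996/1486161 ≈ -584.26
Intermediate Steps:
2382/2897 + ((w(-32, -15) + 1932)*(1102 + d))/2052 = 2382/2897 + (((-15 - 1*(-32)) + 1932)*(1102 - 1718))/2052 = 2382*(1/2897) + (((-15 + 32) + 1932)*(-616))*(1/2052) = 2382/2897 + ((17 + 1932)*(-616))*(1/2052) = 2382/2897 + (1949*(-616))*(1/2052) = 2382/2897 - 1200584*1/2052 = 2382/2897 - 300146/513 = -868300996/1486161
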